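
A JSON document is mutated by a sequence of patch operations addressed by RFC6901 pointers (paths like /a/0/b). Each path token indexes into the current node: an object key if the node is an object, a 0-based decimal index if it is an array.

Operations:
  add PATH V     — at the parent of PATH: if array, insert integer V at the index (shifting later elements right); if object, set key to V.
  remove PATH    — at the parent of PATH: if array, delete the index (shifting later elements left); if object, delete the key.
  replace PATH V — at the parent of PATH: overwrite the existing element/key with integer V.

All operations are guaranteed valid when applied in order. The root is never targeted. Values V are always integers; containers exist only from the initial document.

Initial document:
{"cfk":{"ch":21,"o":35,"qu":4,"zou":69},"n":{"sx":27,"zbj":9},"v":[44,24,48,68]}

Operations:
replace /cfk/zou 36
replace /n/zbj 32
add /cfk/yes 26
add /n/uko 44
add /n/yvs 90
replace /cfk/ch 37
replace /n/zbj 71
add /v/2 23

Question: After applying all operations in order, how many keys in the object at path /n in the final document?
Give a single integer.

After op 1 (replace /cfk/zou 36): {"cfk":{"ch":21,"o":35,"qu":4,"zou":36},"n":{"sx":27,"zbj":9},"v":[44,24,48,68]}
After op 2 (replace /n/zbj 32): {"cfk":{"ch":21,"o":35,"qu":4,"zou":36},"n":{"sx":27,"zbj":32},"v":[44,24,48,68]}
After op 3 (add /cfk/yes 26): {"cfk":{"ch":21,"o":35,"qu":4,"yes":26,"zou":36},"n":{"sx":27,"zbj":32},"v":[44,24,48,68]}
After op 4 (add /n/uko 44): {"cfk":{"ch":21,"o":35,"qu":4,"yes":26,"zou":36},"n":{"sx":27,"uko":44,"zbj":32},"v":[44,24,48,68]}
After op 5 (add /n/yvs 90): {"cfk":{"ch":21,"o":35,"qu":4,"yes":26,"zou":36},"n":{"sx":27,"uko":44,"yvs":90,"zbj":32},"v":[44,24,48,68]}
After op 6 (replace /cfk/ch 37): {"cfk":{"ch":37,"o":35,"qu":4,"yes":26,"zou":36},"n":{"sx":27,"uko":44,"yvs":90,"zbj":32},"v":[44,24,48,68]}
After op 7 (replace /n/zbj 71): {"cfk":{"ch":37,"o":35,"qu":4,"yes":26,"zou":36},"n":{"sx":27,"uko":44,"yvs":90,"zbj":71},"v":[44,24,48,68]}
After op 8 (add /v/2 23): {"cfk":{"ch":37,"o":35,"qu":4,"yes":26,"zou":36},"n":{"sx":27,"uko":44,"yvs":90,"zbj":71},"v":[44,24,23,48,68]}
Size at path /n: 4

Answer: 4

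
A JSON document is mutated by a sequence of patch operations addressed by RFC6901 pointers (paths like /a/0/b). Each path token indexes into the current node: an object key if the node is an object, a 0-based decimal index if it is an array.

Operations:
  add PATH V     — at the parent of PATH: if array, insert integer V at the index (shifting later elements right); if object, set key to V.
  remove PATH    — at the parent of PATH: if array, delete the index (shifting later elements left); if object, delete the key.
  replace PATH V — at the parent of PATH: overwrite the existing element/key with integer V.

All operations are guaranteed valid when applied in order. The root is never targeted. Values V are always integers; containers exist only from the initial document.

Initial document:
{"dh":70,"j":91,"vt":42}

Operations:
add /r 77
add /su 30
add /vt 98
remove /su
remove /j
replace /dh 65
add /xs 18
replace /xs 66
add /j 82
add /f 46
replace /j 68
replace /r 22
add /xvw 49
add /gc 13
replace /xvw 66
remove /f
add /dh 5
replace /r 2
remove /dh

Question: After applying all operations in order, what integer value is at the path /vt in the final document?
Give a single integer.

Answer: 98

Derivation:
After op 1 (add /r 77): {"dh":70,"j":91,"r":77,"vt":42}
After op 2 (add /su 30): {"dh":70,"j":91,"r":77,"su":30,"vt":42}
After op 3 (add /vt 98): {"dh":70,"j":91,"r":77,"su":30,"vt":98}
After op 4 (remove /su): {"dh":70,"j":91,"r":77,"vt":98}
After op 5 (remove /j): {"dh":70,"r":77,"vt":98}
After op 6 (replace /dh 65): {"dh":65,"r":77,"vt":98}
After op 7 (add /xs 18): {"dh":65,"r":77,"vt":98,"xs":18}
After op 8 (replace /xs 66): {"dh":65,"r":77,"vt":98,"xs":66}
After op 9 (add /j 82): {"dh":65,"j":82,"r":77,"vt":98,"xs":66}
After op 10 (add /f 46): {"dh":65,"f":46,"j":82,"r":77,"vt":98,"xs":66}
After op 11 (replace /j 68): {"dh":65,"f":46,"j":68,"r":77,"vt":98,"xs":66}
After op 12 (replace /r 22): {"dh":65,"f":46,"j":68,"r":22,"vt":98,"xs":66}
After op 13 (add /xvw 49): {"dh":65,"f":46,"j":68,"r":22,"vt":98,"xs":66,"xvw":49}
After op 14 (add /gc 13): {"dh":65,"f":46,"gc":13,"j":68,"r":22,"vt":98,"xs":66,"xvw":49}
After op 15 (replace /xvw 66): {"dh":65,"f":46,"gc":13,"j":68,"r":22,"vt":98,"xs":66,"xvw":66}
After op 16 (remove /f): {"dh":65,"gc":13,"j":68,"r":22,"vt":98,"xs":66,"xvw":66}
After op 17 (add /dh 5): {"dh":5,"gc":13,"j":68,"r":22,"vt":98,"xs":66,"xvw":66}
After op 18 (replace /r 2): {"dh":5,"gc":13,"j":68,"r":2,"vt":98,"xs":66,"xvw":66}
After op 19 (remove /dh): {"gc":13,"j":68,"r":2,"vt":98,"xs":66,"xvw":66}
Value at /vt: 98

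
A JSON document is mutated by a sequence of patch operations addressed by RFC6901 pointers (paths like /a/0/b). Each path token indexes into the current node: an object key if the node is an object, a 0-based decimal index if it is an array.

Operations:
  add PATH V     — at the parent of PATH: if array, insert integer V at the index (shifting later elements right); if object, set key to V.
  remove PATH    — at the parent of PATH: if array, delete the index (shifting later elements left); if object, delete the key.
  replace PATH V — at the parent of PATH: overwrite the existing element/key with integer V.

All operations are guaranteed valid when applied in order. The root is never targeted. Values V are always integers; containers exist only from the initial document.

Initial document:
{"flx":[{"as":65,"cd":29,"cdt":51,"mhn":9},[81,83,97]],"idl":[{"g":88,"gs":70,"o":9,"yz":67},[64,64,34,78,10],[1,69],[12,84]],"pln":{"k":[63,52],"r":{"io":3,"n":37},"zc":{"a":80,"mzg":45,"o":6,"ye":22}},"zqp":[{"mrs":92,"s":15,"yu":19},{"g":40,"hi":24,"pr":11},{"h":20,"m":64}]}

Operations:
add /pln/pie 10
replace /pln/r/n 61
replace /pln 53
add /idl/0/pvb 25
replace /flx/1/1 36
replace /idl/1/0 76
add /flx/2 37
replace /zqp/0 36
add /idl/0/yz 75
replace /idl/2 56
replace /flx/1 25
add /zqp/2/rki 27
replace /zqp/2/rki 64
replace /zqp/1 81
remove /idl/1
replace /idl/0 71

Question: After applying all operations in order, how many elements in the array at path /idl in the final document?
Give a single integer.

After op 1 (add /pln/pie 10): {"flx":[{"as":65,"cd":29,"cdt":51,"mhn":9},[81,83,97]],"idl":[{"g":88,"gs":70,"o":9,"yz":67},[64,64,34,78,10],[1,69],[12,84]],"pln":{"k":[63,52],"pie":10,"r":{"io":3,"n":37},"zc":{"a":80,"mzg":45,"o":6,"ye":22}},"zqp":[{"mrs":92,"s":15,"yu":19},{"g":40,"hi":24,"pr":11},{"h":20,"m":64}]}
After op 2 (replace /pln/r/n 61): {"flx":[{"as":65,"cd":29,"cdt":51,"mhn":9},[81,83,97]],"idl":[{"g":88,"gs":70,"o":9,"yz":67},[64,64,34,78,10],[1,69],[12,84]],"pln":{"k":[63,52],"pie":10,"r":{"io":3,"n":61},"zc":{"a":80,"mzg":45,"o":6,"ye":22}},"zqp":[{"mrs":92,"s":15,"yu":19},{"g":40,"hi":24,"pr":11},{"h":20,"m":64}]}
After op 3 (replace /pln 53): {"flx":[{"as":65,"cd":29,"cdt":51,"mhn":9},[81,83,97]],"idl":[{"g":88,"gs":70,"o":9,"yz":67},[64,64,34,78,10],[1,69],[12,84]],"pln":53,"zqp":[{"mrs":92,"s":15,"yu":19},{"g":40,"hi":24,"pr":11},{"h":20,"m":64}]}
After op 4 (add /idl/0/pvb 25): {"flx":[{"as":65,"cd":29,"cdt":51,"mhn":9},[81,83,97]],"idl":[{"g":88,"gs":70,"o":9,"pvb":25,"yz":67},[64,64,34,78,10],[1,69],[12,84]],"pln":53,"zqp":[{"mrs":92,"s":15,"yu":19},{"g":40,"hi":24,"pr":11},{"h":20,"m":64}]}
After op 5 (replace /flx/1/1 36): {"flx":[{"as":65,"cd":29,"cdt":51,"mhn":9},[81,36,97]],"idl":[{"g":88,"gs":70,"o":9,"pvb":25,"yz":67},[64,64,34,78,10],[1,69],[12,84]],"pln":53,"zqp":[{"mrs":92,"s":15,"yu":19},{"g":40,"hi":24,"pr":11},{"h":20,"m":64}]}
After op 6 (replace /idl/1/0 76): {"flx":[{"as":65,"cd":29,"cdt":51,"mhn":9},[81,36,97]],"idl":[{"g":88,"gs":70,"o":9,"pvb":25,"yz":67},[76,64,34,78,10],[1,69],[12,84]],"pln":53,"zqp":[{"mrs":92,"s":15,"yu":19},{"g":40,"hi":24,"pr":11},{"h":20,"m":64}]}
After op 7 (add /flx/2 37): {"flx":[{"as":65,"cd":29,"cdt":51,"mhn":9},[81,36,97],37],"idl":[{"g":88,"gs":70,"o":9,"pvb":25,"yz":67},[76,64,34,78,10],[1,69],[12,84]],"pln":53,"zqp":[{"mrs":92,"s":15,"yu":19},{"g":40,"hi":24,"pr":11},{"h":20,"m":64}]}
After op 8 (replace /zqp/0 36): {"flx":[{"as":65,"cd":29,"cdt":51,"mhn":9},[81,36,97],37],"idl":[{"g":88,"gs":70,"o":9,"pvb":25,"yz":67},[76,64,34,78,10],[1,69],[12,84]],"pln":53,"zqp":[36,{"g":40,"hi":24,"pr":11},{"h":20,"m":64}]}
After op 9 (add /idl/0/yz 75): {"flx":[{"as":65,"cd":29,"cdt":51,"mhn":9},[81,36,97],37],"idl":[{"g":88,"gs":70,"o":9,"pvb":25,"yz":75},[76,64,34,78,10],[1,69],[12,84]],"pln":53,"zqp":[36,{"g":40,"hi":24,"pr":11},{"h":20,"m":64}]}
After op 10 (replace /idl/2 56): {"flx":[{"as":65,"cd":29,"cdt":51,"mhn":9},[81,36,97],37],"idl":[{"g":88,"gs":70,"o":9,"pvb":25,"yz":75},[76,64,34,78,10],56,[12,84]],"pln":53,"zqp":[36,{"g":40,"hi":24,"pr":11},{"h":20,"m":64}]}
After op 11 (replace /flx/1 25): {"flx":[{"as":65,"cd":29,"cdt":51,"mhn":9},25,37],"idl":[{"g":88,"gs":70,"o":9,"pvb":25,"yz":75},[76,64,34,78,10],56,[12,84]],"pln":53,"zqp":[36,{"g":40,"hi":24,"pr":11},{"h":20,"m":64}]}
After op 12 (add /zqp/2/rki 27): {"flx":[{"as":65,"cd":29,"cdt":51,"mhn":9},25,37],"idl":[{"g":88,"gs":70,"o":9,"pvb":25,"yz":75},[76,64,34,78,10],56,[12,84]],"pln":53,"zqp":[36,{"g":40,"hi":24,"pr":11},{"h":20,"m":64,"rki":27}]}
After op 13 (replace /zqp/2/rki 64): {"flx":[{"as":65,"cd":29,"cdt":51,"mhn":9},25,37],"idl":[{"g":88,"gs":70,"o":9,"pvb":25,"yz":75},[76,64,34,78,10],56,[12,84]],"pln":53,"zqp":[36,{"g":40,"hi":24,"pr":11},{"h":20,"m":64,"rki":64}]}
After op 14 (replace /zqp/1 81): {"flx":[{"as":65,"cd":29,"cdt":51,"mhn":9},25,37],"idl":[{"g":88,"gs":70,"o":9,"pvb":25,"yz":75},[76,64,34,78,10],56,[12,84]],"pln":53,"zqp":[36,81,{"h":20,"m":64,"rki":64}]}
After op 15 (remove /idl/1): {"flx":[{"as":65,"cd":29,"cdt":51,"mhn":9},25,37],"idl":[{"g":88,"gs":70,"o":9,"pvb":25,"yz":75},56,[12,84]],"pln":53,"zqp":[36,81,{"h":20,"m":64,"rki":64}]}
After op 16 (replace /idl/0 71): {"flx":[{"as":65,"cd":29,"cdt":51,"mhn":9},25,37],"idl":[71,56,[12,84]],"pln":53,"zqp":[36,81,{"h":20,"m":64,"rki":64}]}
Size at path /idl: 3

Answer: 3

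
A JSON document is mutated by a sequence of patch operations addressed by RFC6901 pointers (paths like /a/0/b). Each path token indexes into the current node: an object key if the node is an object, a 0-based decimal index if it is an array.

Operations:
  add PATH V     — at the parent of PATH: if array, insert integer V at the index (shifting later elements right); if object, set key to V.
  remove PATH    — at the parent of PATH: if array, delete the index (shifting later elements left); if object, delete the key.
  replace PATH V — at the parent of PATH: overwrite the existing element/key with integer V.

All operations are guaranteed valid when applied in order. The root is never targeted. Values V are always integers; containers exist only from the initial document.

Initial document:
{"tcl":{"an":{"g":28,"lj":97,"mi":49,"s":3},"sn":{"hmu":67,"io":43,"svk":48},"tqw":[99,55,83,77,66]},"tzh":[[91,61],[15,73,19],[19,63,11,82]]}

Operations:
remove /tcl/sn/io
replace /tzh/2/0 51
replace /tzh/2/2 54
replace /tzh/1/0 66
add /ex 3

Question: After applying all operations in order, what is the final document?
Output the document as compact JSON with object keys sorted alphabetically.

Answer: {"ex":3,"tcl":{"an":{"g":28,"lj":97,"mi":49,"s":3},"sn":{"hmu":67,"svk":48},"tqw":[99,55,83,77,66]},"tzh":[[91,61],[66,73,19],[51,63,54,82]]}

Derivation:
After op 1 (remove /tcl/sn/io): {"tcl":{"an":{"g":28,"lj":97,"mi":49,"s":3},"sn":{"hmu":67,"svk":48},"tqw":[99,55,83,77,66]},"tzh":[[91,61],[15,73,19],[19,63,11,82]]}
After op 2 (replace /tzh/2/0 51): {"tcl":{"an":{"g":28,"lj":97,"mi":49,"s":3},"sn":{"hmu":67,"svk":48},"tqw":[99,55,83,77,66]},"tzh":[[91,61],[15,73,19],[51,63,11,82]]}
After op 3 (replace /tzh/2/2 54): {"tcl":{"an":{"g":28,"lj":97,"mi":49,"s":3},"sn":{"hmu":67,"svk":48},"tqw":[99,55,83,77,66]},"tzh":[[91,61],[15,73,19],[51,63,54,82]]}
After op 4 (replace /tzh/1/0 66): {"tcl":{"an":{"g":28,"lj":97,"mi":49,"s":3},"sn":{"hmu":67,"svk":48},"tqw":[99,55,83,77,66]},"tzh":[[91,61],[66,73,19],[51,63,54,82]]}
After op 5 (add /ex 3): {"ex":3,"tcl":{"an":{"g":28,"lj":97,"mi":49,"s":3},"sn":{"hmu":67,"svk":48},"tqw":[99,55,83,77,66]},"tzh":[[91,61],[66,73,19],[51,63,54,82]]}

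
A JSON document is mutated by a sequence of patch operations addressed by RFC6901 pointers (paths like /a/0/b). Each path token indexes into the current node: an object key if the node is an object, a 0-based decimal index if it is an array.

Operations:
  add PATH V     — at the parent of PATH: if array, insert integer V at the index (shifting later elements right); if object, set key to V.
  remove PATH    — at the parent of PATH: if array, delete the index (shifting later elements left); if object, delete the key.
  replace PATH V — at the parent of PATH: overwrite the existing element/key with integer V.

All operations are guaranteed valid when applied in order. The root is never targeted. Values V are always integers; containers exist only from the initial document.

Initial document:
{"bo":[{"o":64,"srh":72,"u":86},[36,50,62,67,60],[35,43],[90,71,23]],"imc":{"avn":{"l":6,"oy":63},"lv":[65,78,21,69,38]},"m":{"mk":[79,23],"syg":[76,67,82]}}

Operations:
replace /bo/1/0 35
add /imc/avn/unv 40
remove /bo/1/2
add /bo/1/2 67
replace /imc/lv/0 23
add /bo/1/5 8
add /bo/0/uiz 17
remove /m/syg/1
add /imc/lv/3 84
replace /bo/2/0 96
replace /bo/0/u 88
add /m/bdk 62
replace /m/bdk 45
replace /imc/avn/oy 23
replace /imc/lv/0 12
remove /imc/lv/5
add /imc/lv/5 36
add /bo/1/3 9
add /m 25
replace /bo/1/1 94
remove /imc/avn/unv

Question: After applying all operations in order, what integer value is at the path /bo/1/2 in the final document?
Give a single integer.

Answer: 67

Derivation:
After op 1 (replace /bo/1/0 35): {"bo":[{"o":64,"srh":72,"u":86},[35,50,62,67,60],[35,43],[90,71,23]],"imc":{"avn":{"l":6,"oy":63},"lv":[65,78,21,69,38]},"m":{"mk":[79,23],"syg":[76,67,82]}}
After op 2 (add /imc/avn/unv 40): {"bo":[{"o":64,"srh":72,"u":86},[35,50,62,67,60],[35,43],[90,71,23]],"imc":{"avn":{"l":6,"oy":63,"unv":40},"lv":[65,78,21,69,38]},"m":{"mk":[79,23],"syg":[76,67,82]}}
After op 3 (remove /bo/1/2): {"bo":[{"o":64,"srh":72,"u":86},[35,50,67,60],[35,43],[90,71,23]],"imc":{"avn":{"l":6,"oy":63,"unv":40},"lv":[65,78,21,69,38]},"m":{"mk":[79,23],"syg":[76,67,82]}}
After op 4 (add /bo/1/2 67): {"bo":[{"o":64,"srh":72,"u":86},[35,50,67,67,60],[35,43],[90,71,23]],"imc":{"avn":{"l":6,"oy":63,"unv":40},"lv":[65,78,21,69,38]},"m":{"mk":[79,23],"syg":[76,67,82]}}
After op 5 (replace /imc/lv/0 23): {"bo":[{"o":64,"srh":72,"u":86},[35,50,67,67,60],[35,43],[90,71,23]],"imc":{"avn":{"l":6,"oy":63,"unv":40},"lv":[23,78,21,69,38]},"m":{"mk":[79,23],"syg":[76,67,82]}}
After op 6 (add /bo/1/5 8): {"bo":[{"o":64,"srh":72,"u":86},[35,50,67,67,60,8],[35,43],[90,71,23]],"imc":{"avn":{"l":6,"oy":63,"unv":40},"lv":[23,78,21,69,38]},"m":{"mk":[79,23],"syg":[76,67,82]}}
After op 7 (add /bo/0/uiz 17): {"bo":[{"o":64,"srh":72,"u":86,"uiz":17},[35,50,67,67,60,8],[35,43],[90,71,23]],"imc":{"avn":{"l":6,"oy":63,"unv":40},"lv":[23,78,21,69,38]},"m":{"mk":[79,23],"syg":[76,67,82]}}
After op 8 (remove /m/syg/1): {"bo":[{"o":64,"srh":72,"u":86,"uiz":17},[35,50,67,67,60,8],[35,43],[90,71,23]],"imc":{"avn":{"l":6,"oy":63,"unv":40},"lv":[23,78,21,69,38]},"m":{"mk":[79,23],"syg":[76,82]}}
After op 9 (add /imc/lv/3 84): {"bo":[{"o":64,"srh":72,"u":86,"uiz":17},[35,50,67,67,60,8],[35,43],[90,71,23]],"imc":{"avn":{"l":6,"oy":63,"unv":40},"lv":[23,78,21,84,69,38]},"m":{"mk":[79,23],"syg":[76,82]}}
After op 10 (replace /bo/2/0 96): {"bo":[{"o":64,"srh":72,"u":86,"uiz":17},[35,50,67,67,60,8],[96,43],[90,71,23]],"imc":{"avn":{"l":6,"oy":63,"unv":40},"lv":[23,78,21,84,69,38]},"m":{"mk":[79,23],"syg":[76,82]}}
After op 11 (replace /bo/0/u 88): {"bo":[{"o":64,"srh":72,"u":88,"uiz":17},[35,50,67,67,60,8],[96,43],[90,71,23]],"imc":{"avn":{"l":6,"oy":63,"unv":40},"lv":[23,78,21,84,69,38]},"m":{"mk":[79,23],"syg":[76,82]}}
After op 12 (add /m/bdk 62): {"bo":[{"o":64,"srh":72,"u":88,"uiz":17},[35,50,67,67,60,8],[96,43],[90,71,23]],"imc":{"avn":{"l":6,"oy":63,"unv":40},"lv":[23,78,21,84,69,38]},"m":{"bdk":62,"mk":[79,23],"syg":[76,82]}}
After op 13 (replace /m/bdk 45): {"bo":[{"o":64,"srh":72,"u":88,"uiz":17},[35,50,67,67,60,8],[96,43],[90,71,23]],"imc":{"avn":{"l":6,"oy":63,"unv":40},"lv":[23,78,21,84,69,38]},"m":{"bdk":45,"mk":[79,23],"syg":[76,82]}}
After op 14 (replace /imc/avn/oy 23): {"bo":[{"o":64,"srh":72,"u":88,"uiz":17},[35,50,67,67,60,8],[96,43],[90,71,23]],"imc":{"avn":{"l":6,"oy":23,"unv":40},"lv":[23,78,21,84,69,38]},"m":{"bdk":45,"mk":[79,23],"syg":[76,82]}}
After op 15 (replace /imc/lv/0 12): {"bo":[{"o":64,"srh":72,"u":88,"uiz":17},[35,50,67,67,60,8],[96,43],[90,71,23]],"imc":{"avn":{"l":6,"oy":23,"unv":40},"lv":[12,78,21,84,69,38]},"m":{"bdk":45,"mk":[79,23],"syg":[76,82]}}
After op 16 (remove /imc/lv/5): {"bo":[{"o":64,"srh":72,"u":88,"uiz":17},[35,50,67,67,60,8],[96,43],[90,71,23]],"imc":{"avn":{"l":6,"oy":23,"unv":40},"lv":[12,78,21,84,69]},"m":{"bdk":45,"mk":[79,23],"syg":[76,82]}}
After op 17 (add /imc/lv/5 36): {"bo":[{"o":64,"srh":72,"u":88,"uiz":17},[35,50,67,67,60,8],[96,43],[90,71,23]],"imc":{"avn":{"l":6,"oy":23,"unv":40},"lv":[12,78,21,84,69,36]},"m":{"bdk":45,"mk":[79,23],"syg":[76,82]}}
After op 18 (add /bo/1/3 9): {"bo":[{"o":64,"srh":72,"u":88,"uiz":17},[35,50,67,9,67,60,8],[96,43],[90,71,23]],"imc":{"avn":{"l":6,"oy":23,"unv":40},"lv":[12,78,21,84,69,36]},"m":{"bdk":45,"mk":[79,23],"syg":[76,82]}}
After op 19 (add /m 25): {"bo":[{"o":64,"srh":72,"u":88,"uiz":17},[35,50,67,9,67,60,8],[96,43],[90,71,23]],"imc":{"avn":{"l":6,"oy":23,"unv":40},"lv":[12,78,21,84,69,36]},"m":25}
After op 20 (replace /bo/1/1 94): {"bo":[{"o":64,"srh":72,"u":88,"uiz":17},[35,94,67,9,67,60,8],[96,43],[90,71,23]],"imc":{"avn":{"l":6,"oy":23,"unv":40},"lv":[12,78,21,84,69,36]},"m":25}
After op 21 (remove /imc/avn/unv): {"bo":[{"o":64,"srh":72,"u":88,"uiz":17},[35,94,67,9,67,60,8],[96,43],[90,71,23]],"imc":{"avn":{"l":6,"oy":23},"lv":[12,78,21,84,69,36]},"m":25}
Value at /bo/1/2: 67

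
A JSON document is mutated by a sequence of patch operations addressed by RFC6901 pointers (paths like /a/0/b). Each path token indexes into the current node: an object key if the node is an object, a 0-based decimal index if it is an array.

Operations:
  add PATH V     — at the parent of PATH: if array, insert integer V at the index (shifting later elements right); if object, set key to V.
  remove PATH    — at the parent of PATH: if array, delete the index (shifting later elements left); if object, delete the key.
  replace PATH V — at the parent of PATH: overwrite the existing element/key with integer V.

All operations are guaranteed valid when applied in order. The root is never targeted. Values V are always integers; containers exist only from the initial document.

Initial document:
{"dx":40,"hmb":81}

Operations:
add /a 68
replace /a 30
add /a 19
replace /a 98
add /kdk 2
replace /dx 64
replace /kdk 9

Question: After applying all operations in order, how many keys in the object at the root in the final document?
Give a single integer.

Answer: 4

Derivation:
After op 1 (add /a 68): {"a":68,"dx":40,"hmb":81}
After op 2 (replace /a 30): {"a":30,"dx":40,"hmb":81}
After op 3 (add /a 19): {"a":19,"dx":40,"hmb":81}
After op 4 (replace /a 98): {"a":98,"dx":40,"hmb":81}
After op 5 (add /kdk 2): {"a":98,"dx":40,"hmb":81,"kdk":2}
After op 6 (replace /dx 64): {"a":98,"dx":64,"hmb":81,"kdk":2}
After op 7 (replace /kdk 9): {"a":98,"dx":64,"hmb":81,"kdk":9}
Size at the root: 4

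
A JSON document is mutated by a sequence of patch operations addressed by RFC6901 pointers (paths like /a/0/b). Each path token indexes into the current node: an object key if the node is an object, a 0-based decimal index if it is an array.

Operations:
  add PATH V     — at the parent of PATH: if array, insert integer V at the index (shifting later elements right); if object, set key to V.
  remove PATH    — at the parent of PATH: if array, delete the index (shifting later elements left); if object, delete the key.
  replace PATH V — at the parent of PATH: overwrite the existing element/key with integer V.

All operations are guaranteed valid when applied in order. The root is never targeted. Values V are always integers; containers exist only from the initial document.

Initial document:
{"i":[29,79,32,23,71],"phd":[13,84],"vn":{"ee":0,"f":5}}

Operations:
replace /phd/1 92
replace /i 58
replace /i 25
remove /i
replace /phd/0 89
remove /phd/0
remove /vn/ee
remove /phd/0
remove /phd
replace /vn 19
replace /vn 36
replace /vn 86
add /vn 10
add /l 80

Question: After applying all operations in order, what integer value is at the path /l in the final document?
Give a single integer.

After op 1 (replace /phd/1 92): {"i":[29,79,32,23,71],"phd":[13,92],"vn":{"ee":0,"f":5}}
After op 2 (replace /i 58): {"i":58,"phd":[13,92],"vn":{"ee":0,"f":5}}
After op 3 (replace /i 25): {"i":25,"phd":[13,92],"vn":{"ee":0,"f":5}}
After op 4 (remove /i): {"phd":[13,92],"vn":{"ee":0,"f":5}}
After op 5 (replace /phd/0 89): {"phd":[89,92],"vn":{"ee":0,"f":5}}
After op 6 (remove /phd/0): {"phd":[92],"vn":{"ee":0,"f":5}}
After op 7 (remove /vn/ee): {"phd":[92],"vn":{"f":5}}
After op 8 (remove /phd/0): {"phd":[],"vn":{"f":5}}
After op 9 (remove /phd): {"vn":{"f":5}}
After op 10 (replace /vn 19): {"vn":19}
After op 11 (replace /vn 36): {"vn":36}
After op 12 (replace /vn 86): {"vn":86}
After op 13 (add /vn 10): {"vn":10}
After op 14 (add /l 80): {"l":80,"vn":10}
Value at /l: 80

Answer: 80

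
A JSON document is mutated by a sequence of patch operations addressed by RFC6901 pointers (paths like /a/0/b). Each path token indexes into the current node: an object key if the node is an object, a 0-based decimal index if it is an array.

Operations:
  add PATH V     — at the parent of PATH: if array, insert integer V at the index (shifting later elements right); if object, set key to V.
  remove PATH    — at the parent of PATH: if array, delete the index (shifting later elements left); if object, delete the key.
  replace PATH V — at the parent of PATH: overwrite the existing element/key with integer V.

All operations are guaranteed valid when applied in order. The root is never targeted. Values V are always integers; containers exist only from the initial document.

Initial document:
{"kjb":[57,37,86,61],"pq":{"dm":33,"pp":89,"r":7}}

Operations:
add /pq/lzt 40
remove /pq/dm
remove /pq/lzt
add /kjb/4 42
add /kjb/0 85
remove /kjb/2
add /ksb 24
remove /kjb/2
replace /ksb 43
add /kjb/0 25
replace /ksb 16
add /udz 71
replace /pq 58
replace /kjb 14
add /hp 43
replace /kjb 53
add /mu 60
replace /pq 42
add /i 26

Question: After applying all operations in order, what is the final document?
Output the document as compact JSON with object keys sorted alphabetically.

After op 1 (add /pq/lzt 40): {"kjb":[57,37,86,61],"pq":{"dm":33,"lzt":40,"pp":89,"r":7}}
After op 2 (remove /pq/dm): {"kjb":[57,37,86,61],"pq":{"lzt":40,"pp":89,"r":7}}
After op 3 (remove /pq/lzt): {"kjb":[57,37,86,61],"pq":{"pp":89,"r":7}}
After op 4 (add /kjb/4 42): {"kjb":[57,37,86,61,42],"pq":{"pp":89,"r":7}}
After op 5 (add /kjb/0 85): {"kjb":[85,57,37,86,61,42],"pq":{"pp":89,"r":7}}
After op 6 (remove /kjb/2): {"kjb":[85,57,86,61,42],"pq":{"pp":89,"r":7}}
After op 7 (add /ksb 24): {"kjb":[85,57,86,61,42],"ksb":24,"pq":{"pp":89,"r":7}}
After op 8 (remove /kjb/2): {"kjb":[85,57,61,42],"ksb":24,"pq":{"pp":89,"r":7}}
After op 9 (replace /ksb 43): {"kjb":[85,57,61,42],"ksb":43,"pq":{"pp":89,"r":7}}
After op 10 (add /kjb/0 25): {"kjb":[25,85,57,61,42],"ksb":43,"pq":{"pp":89,"r":7}}
After op 11 (replace /ksb 16): {"kjb":[25,85,57,61,42],"ksb":16,"pq":{"pp":89,"r":7}}
After op 12 (add /udz 71): {"kjb":[25,85,57,61,42],"ksb":16,"pq":{"pp":89,"r":7},"udz":71}
After op 13 (replace /pq 58): {"kjb":[25,85,57,61,42],"ksb":16,"pq":58,"udz":71}
After op 14 (replace /kjb 14): {"kjb":14,"ksb":16,"pq":58,"udz":71}
After op 15 (add /hp 43): {"hp":43,"kjb":14,"ksb":16,"pq":58,"udz":71}
After op 16 (replace /kjb 53): {"hp":43,"kjb":53,"ksb":16,"pq":58,"udz":71}
After op 17 (add /mu 60): {"hp":43,"kjb":53,"ksb":16,"mu":60,"pq":58,"udz":71}
After op 18 (replace /pq 42): {"hp":43,"kjb":53,"ksb":16,"mu":60,"pq":42,"udz":71}
After op 19 (add /i 26): {"hp":43,"i":26,"kjb":53,"ksb":16,"mu":60,"pq":42,"udz":71}

Answer: {"hp":43,"i":26,"kjb":53,"ksb":16,"mu":60,"pq":42,"udz":71}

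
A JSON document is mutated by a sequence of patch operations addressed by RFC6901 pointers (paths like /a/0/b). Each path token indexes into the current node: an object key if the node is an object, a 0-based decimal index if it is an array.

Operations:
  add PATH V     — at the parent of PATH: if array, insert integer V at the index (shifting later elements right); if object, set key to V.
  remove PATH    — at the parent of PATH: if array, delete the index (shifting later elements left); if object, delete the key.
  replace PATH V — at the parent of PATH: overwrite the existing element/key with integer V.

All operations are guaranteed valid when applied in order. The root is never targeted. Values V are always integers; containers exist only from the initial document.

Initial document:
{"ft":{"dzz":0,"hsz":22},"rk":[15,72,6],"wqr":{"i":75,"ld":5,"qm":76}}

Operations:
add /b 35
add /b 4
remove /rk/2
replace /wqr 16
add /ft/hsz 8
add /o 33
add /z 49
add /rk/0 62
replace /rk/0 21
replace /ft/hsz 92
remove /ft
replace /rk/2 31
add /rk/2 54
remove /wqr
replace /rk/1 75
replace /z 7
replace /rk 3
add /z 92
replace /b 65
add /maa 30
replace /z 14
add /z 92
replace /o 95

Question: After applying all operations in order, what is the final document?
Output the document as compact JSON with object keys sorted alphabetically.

Answer: {"b":65,"maa":30,"o":95,"rk":3,"z":92}

Derivation:
After op 1 (add /b 35): {"b":35,"ft":{"dzz":0,"hsz":22},"rk":[15,72,6],"wqr":{"i":75,"ld":5,"qm":76}}
After op 2 (add /b 4): {"b":4,"ft":{"dzz":0,"hsz":22},"rk":[15,72,6],"wqr":{"i":75,"ld":5,"qm":76}}
After op 3 (remove /rk/2): {"b":4,"ft":{"dzz":0,"hsz":22},"rk":[15,72],"wqr":{"i":75,"ld":5,"qm":76}}
After op 4 (replace /wqr 16): {"b":4,"ft":{"dzz":0,"hsz":22},"rk":[15,72],"wqr":16}
After op 5 (add /ft/hsz 8): {"b":4,"ft":{"dzz":0,"hsz":8},"rk":[15,72],"wqr":16}
After op 6 (add /o 33): {"b":4,"ft":{"dzz":0,"hsz":8},"o":33,"rk":[15,72],"wqr":16}
After op 7 (add /z 49): {"b":4,"ft":{"dzz":0,"hsz":8},"o":33,"rk":[15,72],"wqr":16,"z":49}
After op 8 (add /rk/0 62): {"b":4,"ft":{"dzz":0,"hsz":8},"o":33,"rk":[62,15,72],"wqr":16,"z":49}
After op 9 (replace /rk/0 21): {"b":4,"ft":{"dzz":0,"hsz":8},"o":33,"rk":[21,15,72],"wqr":16,"z":49}
After op 10 (replace /ft/hsz 92): {"b":4,"ft":{"dzz":0,"hsz":92},"o":33,"rk":[21,15,72],"wqr":16,"z":49}
After op 11 (remove /ft): {"b":4,"o":33,"rk":[21,15,72],"wqr":16,"z":49}
After op 12 (replace /rk/2 31): {"b":4,"o":33,"rk":[21,15,31],"wqr":16,"z":49}
After op 13 (add /rk/2 54): {"b":4,"o":33,"rk":[21,15,54,31],"wqr":16,"z":49}
After op 14 (remove /wqr): {"b":4,"o":33,"rk":[21,15,54,31],"z":49}
After op 15 (replace /rk/1 75): {"b":4,"o":33,"rk":[21,75,54,31],"z":49}
After op 16 (replace /z 7): {"b":4,"o":33,"rk":[21,75,54,31],"z":7}
After op 17 (replace /rk 3): {"b":4,"o":33,"rk":3,"z":7}
After op 18 (add /z 92): {"b":4,"o":33,"rk":3,"z":92}
After op 19 (replace /b 65): {"b":65,"o":33,"rk":3,"z":92}
After op 20 (add /maa 30): {"b":65,"maa":30,"o":33,"rk":3,"z":92}
After op 21 (replace /z 14): {"b":65,"maa":30,"o":33,"rk":3,"z":14}
After op 22 (add /z 92): {"b":65,"maa":30,"o":33,"rk":3,"z":92}
After op 23 (replace /o 95): {"b":65,"maa":30,"o":95,"rk":3,"z":92}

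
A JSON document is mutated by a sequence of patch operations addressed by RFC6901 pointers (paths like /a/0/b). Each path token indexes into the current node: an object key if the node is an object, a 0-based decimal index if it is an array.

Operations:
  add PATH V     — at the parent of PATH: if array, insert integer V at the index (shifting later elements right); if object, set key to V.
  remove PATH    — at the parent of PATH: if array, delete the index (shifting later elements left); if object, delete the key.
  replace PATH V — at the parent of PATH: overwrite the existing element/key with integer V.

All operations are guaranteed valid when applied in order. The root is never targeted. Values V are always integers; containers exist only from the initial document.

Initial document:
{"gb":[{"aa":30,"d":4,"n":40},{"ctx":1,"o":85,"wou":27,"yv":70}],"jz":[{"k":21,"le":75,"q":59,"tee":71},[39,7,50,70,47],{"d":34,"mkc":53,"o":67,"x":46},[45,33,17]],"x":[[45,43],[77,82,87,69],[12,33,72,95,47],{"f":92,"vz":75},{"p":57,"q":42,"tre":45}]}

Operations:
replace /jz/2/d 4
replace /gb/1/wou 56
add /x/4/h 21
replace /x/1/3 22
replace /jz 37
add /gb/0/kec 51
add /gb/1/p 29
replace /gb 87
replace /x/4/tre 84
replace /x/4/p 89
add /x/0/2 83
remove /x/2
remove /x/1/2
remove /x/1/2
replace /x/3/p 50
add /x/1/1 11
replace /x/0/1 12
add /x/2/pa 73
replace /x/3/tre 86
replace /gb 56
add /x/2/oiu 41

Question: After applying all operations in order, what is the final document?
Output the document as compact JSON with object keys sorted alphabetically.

Answer: {"gb":56,"jz":37,"x":[[45,12,83],[77,11,82],{"f":92,"oiu":41,"pa":73,"vz":75},{"h":21,"p":50,"q":42,"tre":86}]}

Derivation:
After op 1 (replace /jz/2/d 4): {"gb":[{"aa":30,"d":4,"n":40},{"ctx":1,"o":85,"wou":27,"yv":70}],"jz":[{"k":21,"le":75,"q":59,"tee":71},[39,7,50,70,47],{"d":4,"mkc":53,"o":67,"x":46},[45,33,17]],"x":[[45,43],[77,82,87,69],[12,33,72,95,47],{"f":92,"vz":75},{"p":57,"q":42,"tre":45}]}
After op 2 (replace /gb/1/wou 56): {"gb":[{"aa":30,"d":4,"n":40},{"ctx":1,"o":85,"wou":56,"yv":70}],"jz":[{"k":21,"le":75,"q":59,"tee":71},[39,7,50,70,47],{"d":4,"mkc":53,"o":67,"x":46},[45,33,17]],"x":[[45,43],[77,82,87,69],[12,33,72,95,47],{"f":92,"vz":75},{"p":57,"q":42,"tre":45}]}
After op 3 (add /x/4/h 21): {"gb":[{"aa":30,"d":4,"n":40},{"ctx":1,"o":85,"wou":56,"yv":70}],"jz":[{"k":21,"le":75,"q":59,"tee":71},[39,7,50,70,47],{"d":4,"mkc":53,"o":67,"x":46},[45,33,17]],"x":[[45,43],[77,82,87,69],[12,33,72,95,47],{"f":92,"vz":75},{"h":21,"p":57,"q":42,"tre":45}]}
After op 4 (replace /x/1/3 22): {"gb":[{"aa":30,"d":4,"n":40},{"ctx":1,"o":85,"wou":56,"yv":70}],"jz":[{"k":21,"le":75,"q":59,"tee":71},[39,7,50,70,47],{"d":4,"mkc":53,"o":67,"x":46},[45,33,17]],"x":[[45,43],[77,82,87,22],[12,33,72,95,47],{"f":92,"vz":75},{"h":21,"p":57,"q":42,"tre":45}]}
After op 5 (replace /jz 37): {"gb":[{"aa":30,"d":4,"n":40},{"ctx":1,"o":85,"wou":56,"yv":70}],"jz":37,"x":[[45,43],[77,82,87,22],[12,33,72,95,47],{"f":92,"vz":75},{"h":21,"p":57,"q":42,"tre":45}]}
After op 6 (add /gb/0/kec 51): {"gb":[{"aa":30,"d":4,"kec":51,"n":40},{"ctx":1,"o":85,"wou":56,"yv":70}],"jz":37,"x":[[45,43],[77,82,87,22],[12,33,72,95,47],{"f":92,"vz":75},{"h":21,"p":57,"q":42,"tre":45}]}
After op 7 (add /gb/1/p 29): {"gb":[{"aa":30,"d":4,"kec":51,"n":40},{"ctx":1,"o":85,"p":29,"wou":56,"yv":70}],"jz":37,"x":[[45,43],[77,82,87,22],[12,33,72,95,47],{"f":92,"vz":75},{"h":21,"p":57,"q":42,"tre":45}]}
After op 8 (replace /gb 87): {"gb":87,"jz":37,"x":[[45,43],[77,82,87,22],[12,33,72,95,47],{"f":92,"vz":75},{"h":21,"p":57,"q":42,"tre":45}]}
After op 9 (replace /x/4/tre 84): {"gb":87,"jz":37,"x":[[45,43],[77,82,87,22],[12,33,72,95,47],{"f":92,"vz":75},{"h":21,"p":57,"q":42,"tre":84}]}
After op 10 (replace /x/4/p 89): {"gb":87,"jz":37,"x":[[45,43],[77,82,87,22],[12,33,72,95,47],{"f":92,"vz":75},{"h":21,"p":89,"q":42,"tre":84}]}
After op 11 (add /x/0/2 83): {"gb":87,"jz":37,"x":[[45,43,83],[77,82,87,22],[12,33,72,95,47],{"f":92,"vz":75},{"h":21,"p":89,"q":42,"tre":84}]}
After op 12 (remove /x/2): {"gb":87,"jz":37,"x":[[45,43,83],[77,82,87,22],{"f":92,"vz":75},{"h":21,"p":89,"q":42,"tre":84}]}
After op 13 (remove /x/1/2): {"gb":87,"jz":37,"x":[[45,43,83],[77,82,22],{"f":92,"vz":75},{"h":21,"p":89,"q":42,"tre":84}]}
After op 14 (remove /x/1/2): {"gb":87,"jz":37,"x":[[45,43,83],[77,82],{"f":92,"vz":75},{"h":21,"p":89,"q":42,"tre":84}]}
After op 15 (replace /x/3/p 50): {"gb":87,"jz":37,"x":[[45,43,83],[77,82],{"f":92,"vz":75},{"h":21,"p":50,"q":42,"tre":84}]}
After op 16 (add /x/1/1 11): {"gb":87,"jz":37,"x":[[45,43,83],[77,11,82],{"f":92,"vz":75},{"h":21,"p":50,"q":42,"tre":84}]}
After op 17 (replace /x/0/1 12): {"gb":87,"jz":37,"x":[[45,12,83],[77,11,82],{"f":92,"vz":75},{"h":21,"p":50,"q":42,"tre":84}]}
After op 18 (add /x/2/pa 73): {"gb":87,"jz":37,"x":[[45,12,83],[77,11,82],{"f":92,"pa":73,"vz":75},{"h":21,"p":50,"q":42,"tre":84}]}
After op 19 (replace /x/3/tre 86): {"gb":87,"jz":37,"x":[[45,12,83],[77,11,82],{"f":92,"pa":73,"vz":75},{"h":21,"p":50,"q":42,"tre":86}]}
After op 20 (replace /gb 56): {"gb":56,"jz":37,"x":[[45,12,83],[77,11,82],{"f":92,"pa":73,"vz":75},{"h":21,"p":50,"q":42,"tre":86}]}
After op 21 (add /x/2/oiu 41): {"gb":56,"jz":37,"x":[[45,12,83],[77,11,82],{"f":92,"oiu":41,"pa":73,"vz":75},{"h":21,"p":50,"q":42,"tre":86}]}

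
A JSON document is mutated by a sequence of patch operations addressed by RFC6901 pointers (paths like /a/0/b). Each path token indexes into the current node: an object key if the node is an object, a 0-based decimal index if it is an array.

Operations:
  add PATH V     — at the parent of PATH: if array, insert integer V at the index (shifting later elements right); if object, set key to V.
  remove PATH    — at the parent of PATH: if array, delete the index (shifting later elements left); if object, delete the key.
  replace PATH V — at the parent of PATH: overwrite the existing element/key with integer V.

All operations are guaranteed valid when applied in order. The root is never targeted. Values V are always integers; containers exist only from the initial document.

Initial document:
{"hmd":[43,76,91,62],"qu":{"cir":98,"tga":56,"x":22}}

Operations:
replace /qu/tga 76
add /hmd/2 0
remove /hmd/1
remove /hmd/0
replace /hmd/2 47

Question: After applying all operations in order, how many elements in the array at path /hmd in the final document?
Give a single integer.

Answer: 3

Derivation:
After op 1 (replace /qu/tga 76): {"hmd":[43,76,91,62],"qu":{"cir":98,"tga":76,"x":22}}
After op 2 (add /hmd/2 0): {"hmd":[43,76,0,91,62],"qu":{"cir":98,"tga":76,"x":22}}
After op 3 (remove /hmd/1): {"hmd":[43,0,91,62],"qu":{"cir":98,"tga":76,"x":22}}
After op 4 (remove /hmd/0): {"hmd":[0,91,62],"qu":{"cir":98,"tga":76,"x":22}}
After op 5 (replace /hmd/2 47): {"hmd":[0,91,47],"qu":{"cir":98,"tga":76,"x":22}}
Size at path /hmd: 3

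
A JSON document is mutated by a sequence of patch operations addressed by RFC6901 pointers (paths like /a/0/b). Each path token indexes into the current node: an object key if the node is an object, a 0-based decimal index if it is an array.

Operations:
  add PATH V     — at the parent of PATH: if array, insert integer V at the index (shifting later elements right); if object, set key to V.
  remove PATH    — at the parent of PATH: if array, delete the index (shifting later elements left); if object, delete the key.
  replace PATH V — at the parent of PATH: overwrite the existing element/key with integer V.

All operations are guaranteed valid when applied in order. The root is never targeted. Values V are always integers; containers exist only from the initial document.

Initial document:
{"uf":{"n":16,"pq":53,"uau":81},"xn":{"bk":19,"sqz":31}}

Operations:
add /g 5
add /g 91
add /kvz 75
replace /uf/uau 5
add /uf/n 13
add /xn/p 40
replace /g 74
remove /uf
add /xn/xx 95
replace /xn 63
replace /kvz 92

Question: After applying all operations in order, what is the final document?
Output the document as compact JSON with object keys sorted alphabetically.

After op 1 (add /g 5): {"g":5,"uf":{"n":16,"pq":53,"uau":81},"xn":{"bk":19,"sqz":31}}
After op 2 (add /g 91): {"g":91,"uf":{"n":16,"pq":53,"uau":81},"xn":{"bk":19,"sqz":31}}
After op 3 (add /kvz 75): {"g":91,"kvz":75,"uf":{"n":16,"pq":53,"uau":81},"xn":{"bk":19,"sqz":31}}
After op 4 (replace /uf/uau 5): {"g":91,"kvz":75,"uf":{"n":16,"pq":53,"uau":5},"xn":{"bk":19,"sqz":31}}
After op 5 (add /uf/n 13): {"g":91,"kvz":75,"uf":{"n":13,"pq":53,"uau":5},"xn":{"bk":19,"sqz":31}}
After op 6 (add /xn/p 40): {"g":91,"kvz":75,"uf":{"n":13,"pq":53,"uau":5},"xn":{"bk":19,"p":40,"sqz":31}}
After op 7 (replace /g 74): {"g":74,"kvz":75,"uf":{"n":13,"pq":53,"uau":5},"xn":{"bk":19,"p":40,"sqz":31}}
After op 8 (remove /uf): {"g":74,"kvz":75,"xn":{"bk":19,"p":40,"sqz":31}}
After op 9 (add /xn/xx 95): {"g":74,"kvz":75,"xn":{"bk":19,"p":40,"sqz":31,"xx":95}}
After op 10 (replace /xn 63): {"g":74,"kvz":75,"xn":63}
After op 11 (replace /kvz 92): {"g":74,"kvz":92,"xn":63}

Answer: {"g":74,"kvz":92,"xn":63}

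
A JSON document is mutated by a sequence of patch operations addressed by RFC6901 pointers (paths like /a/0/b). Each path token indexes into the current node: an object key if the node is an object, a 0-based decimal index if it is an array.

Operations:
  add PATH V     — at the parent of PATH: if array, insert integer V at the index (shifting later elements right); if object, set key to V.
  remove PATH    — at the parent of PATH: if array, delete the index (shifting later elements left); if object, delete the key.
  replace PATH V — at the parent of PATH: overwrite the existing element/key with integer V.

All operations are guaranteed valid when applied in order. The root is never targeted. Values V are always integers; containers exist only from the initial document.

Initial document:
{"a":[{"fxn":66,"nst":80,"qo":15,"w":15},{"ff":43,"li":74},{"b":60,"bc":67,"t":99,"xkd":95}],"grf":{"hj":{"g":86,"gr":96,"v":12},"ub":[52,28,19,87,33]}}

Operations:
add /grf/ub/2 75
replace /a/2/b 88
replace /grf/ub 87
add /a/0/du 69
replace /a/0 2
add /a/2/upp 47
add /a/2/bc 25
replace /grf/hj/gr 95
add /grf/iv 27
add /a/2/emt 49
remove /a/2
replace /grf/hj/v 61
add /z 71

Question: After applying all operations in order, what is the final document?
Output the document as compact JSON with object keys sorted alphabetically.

Answer: {"a":[2,{"ff":43,"li":74}],"grf":{"hj":{"g":86,"gr":95,"v":61},"iv":27,"ub":87},"z":71}

Derivation:
After op 1 (add /grf/ub/2 75): {"a":[{"fxn":66,"nst":80,"qo":15,"w":15},{"ff":43,"li":74},{"b":60,"bc":67,"t":99,"xkd":95}],"grf":{"hj":{"g":86,"gr":96,"v":12},"ub":[52,28,75,19,87,33]}}
After op 2 (replace /a/2/b 88): {"a":[{"fxn":66,"nst":80,"qo":15,"w":15},{"ff":43,"li":74},{"b":88,"bc":67,"t":99,"xkd":95}],"grf":{"hj":{"g":86,"gr":96,"v":12},"ub":[52,28,75,19,87,33]}}
After op 3 (replace /grf/ub 87): {"a":[{"fxn":66,"nst":80,"qo":15,"w":15},{"ff":43,"li":74},{"b":88,"bc":67,"t":99,"xkd":95}],"grf":{"hj":{"g":86,"gr":96,"v":12},"ub":87}}
After op 4 (add /a/0/du 69): {"a":[{"du":69,"fxn":66,"nst":80,"qo":15,"w":15},{"ff":43,"li":74},{"b":88,"bc":67,"t":99,"xkd":95}],"grf":{"hj":{"g":86,"gr":96,"v":12},"ub":87}}
After op 5 (replace /a/0 2): {"a":[2,{"ff":43,"li":74},{"b":88,"bc":67,"t":99,"xkd":95}],"grf":{"hj":{"g":86,"gr":96,"v":12},"ub":87}}
After op 6 (add /a/2/upp 47): {"a":[2,{"ff":43,"li":74},{"b":88,"bc":67,"t":99,"upp":47,"xkd":95}],"grf":{"hj":{"g":86,"gr":96,"v":12},"ub":87}}
After op 7 (add /a/2/bc 25): {"a":[2,{"ff":43,"li":74},{"b":88,"bc":25,"t":99,"upp":47,"xkd":95}],"grf":{"hj":{"g":86,"gr":96,"v":12},"ub":87}}
After op 8 (replace /grf/hj/gr 95): {"a":[2,{"ff":43,"li":74},{"b":88,"bc":25,"t":99,"upp":47,"xkd":95}],"grf":{"hj":{"g":86,"gr":95,"v":12},"ub":87}}
After op 9 (add /grf/iv 27): {"a":[2,{"ff":43,"li":74},{"b":88,"bc":25,"t":99,"upp":47,"xkd":95}],"grf":{"hj":{"g":86,"gr":95,"v":12},"iv":27,"ub":87}}
After op 10 (add /a/2/emt 49): {"a":[2,{"ff":43,"li":74},{"b":88,"bc":25,"emt":49,"t":99,"upp":47,"xkd":95}],"grf":{"hj":{"g":86,"gr":95,"v":12},"iv":27,"ub":87}}
After op 11 (remove /a/2): {"a":[2,{"ff":43,"li":74}],"grf":{"hj":{"g":86,"gr":95,"v":12},"iv":27,"ub":87}}
After op 12 (replace /grf/hj/v 61): {"a":[2,{"ff":43,"li":74}],"grf":{"hj":{"g":86,"gr":95,"v":61},"iv":27,"ub":87}}
After op 13 (add /z 71): {"a":[2,{"ff":43,"li":74}],"grf":{"hj":{"g":86,"gr":95,"v":61},"iv":27,"ub":87},"z":71}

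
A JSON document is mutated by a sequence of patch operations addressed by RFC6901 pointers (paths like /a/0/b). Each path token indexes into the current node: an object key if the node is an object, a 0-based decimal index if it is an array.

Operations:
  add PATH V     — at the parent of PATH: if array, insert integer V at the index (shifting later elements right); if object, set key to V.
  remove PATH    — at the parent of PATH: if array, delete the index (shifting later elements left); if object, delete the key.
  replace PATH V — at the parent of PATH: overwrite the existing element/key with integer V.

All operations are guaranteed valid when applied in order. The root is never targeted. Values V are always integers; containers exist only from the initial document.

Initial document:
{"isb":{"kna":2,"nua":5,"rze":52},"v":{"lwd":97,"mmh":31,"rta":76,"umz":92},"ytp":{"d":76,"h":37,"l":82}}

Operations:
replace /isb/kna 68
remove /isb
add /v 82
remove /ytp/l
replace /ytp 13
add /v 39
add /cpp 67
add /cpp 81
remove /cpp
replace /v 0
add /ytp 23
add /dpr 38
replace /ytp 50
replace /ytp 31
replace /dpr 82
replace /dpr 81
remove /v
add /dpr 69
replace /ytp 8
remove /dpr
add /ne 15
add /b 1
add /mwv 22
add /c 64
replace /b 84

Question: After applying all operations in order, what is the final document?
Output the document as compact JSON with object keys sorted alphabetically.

Answer: {"b":84,"c":64,"mwv":22,"ne":15,"ytp":8}

Derivation:
After op 1 (replace /isb/kna 68): {"isb":{"kna":68,"nua":5,"rze":52},"v":{"lwd":97,"mmh":31,"rta":76,"umz":92},"ytp":{"d":76,"h":37,"l":82}}
After op 2 (remove /isb): {"v":{"lwd":97,"mmh":31,"rta":76,"umz":92},"ytp":{"d":76,"h":37,"l":82}}
After op 3 (add /v 82): {"v":82,"ytp":{"d":76,"h":37,"l":82}}
After op 4 (remove /ytp/l): {"v":82,"ytp":{"d":76,"h":37}}
After op 5 (replace /ytp 13): {"v":82,"ytp":13}
After op 6 (add /v 39): {"v":39,"ytp":13}
After op 7 (add /cpp 67): {"cpp":67,"v":39,"ytp":13}
After op 8 (add /cpp 81): {"cpp":81,"v":39,"ytp":13}
After op 9 (remove /cpp): {"v":39,"ytp":13}
After op 10 (replace /v 0): {"v":0,"ytp":13}
After op 11 (add /ytp 23): {"v":0,"ytp":23}
After op 12 (add /dpr 38): {"dpr":38,"v":0,"ytp":23}
After op 13 (replace /ytp 50): {"dpr":38,"v":0,"ytp":50}
After op 14 (replace /ytp 31): {"dpr":38,"v":0,"ytp":31}
After op 15 (replace /dpr 82): {"dpr":82,"v":0,"ytp":31}
After op 16 (replace /dpr 81): {"dpr":81,"v":0,"ytp":31}
After op 17 (remove /v): {"dpr":81,"ytp":31}
After op 18 (add /dpr 69): {"dpr":69,"ytp":31}
After op 19 (replace /ytp 8): {"dpr":69,"ytp":8}
After op 20 (remove /dpr): {"ytp":8}
After op 21 (add /ne 15): {"ne":15,"ytp":8}
After op 22 (add /b 1): {"b":1,"ne":15,"ytp":8}
After op 23 (add /mwv 22): {"b":1,"mwv":22,"ne":15,"ytp":8}
After op 24 (add /c 64): {"b":1,"c":64,"mwv":22,"ne":15,"ytp":8}
After op 25 (replace /b 84): {"b":84,"c":64,"mwv":22,"ne":15,"ytp":8}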